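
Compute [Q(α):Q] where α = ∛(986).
[Q(α):Q] = 3

The minimal polynomial of α is x^3 - 986, irreducible over Q since 986 is not a perfect cube (so x^3 - 986 has no rational root). Hence [Q(α):Q] = deg(m_α) = 3.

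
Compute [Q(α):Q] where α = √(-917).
[Q(α):Q] = 2

[Q(α):Q] equals the degree of the minimal polynomial of α. Here α^2 = -917 and x^2 + 917 is irreducible (d = -917 is squarefree, ≠ 1, hence not a square), so deg(m_α) = 2. Thus [Q(α):Q] = 2.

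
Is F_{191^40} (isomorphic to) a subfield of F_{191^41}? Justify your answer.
No: F_{191^40} is not a subfield of F_{191^41}

F_{p^m} embeds in F_{p^n} iff m | n. Here 40 ∤ 41 (since 41 = 1·40 + 1 with remainder 1 ≠ 0), so F_{191^40} is not a subfield of F_{191^41}. Equivalently: if it were, the tower law would give 40 = [F_{191^40}:F_191] dividing [F_{191^41}:F_191] = 41, contradiction.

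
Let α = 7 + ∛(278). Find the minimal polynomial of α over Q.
m_α(x) = x^3 - 21x^2 + 147x - 621

Set β = α - 7 = ∛(278), so β^3 = 278. Then (α - 7)^3 - 278 = 0, i.e. α is a root of g(x) = (x - 7)^3 - 278 = x^3 - 21x^2 + 147x - 621. Since g(x) = h(x - 7) where h(x) = x^3 - 278, and h is irreducible over Q (because 278 is not a perfect cube, so h has no rational root, and a monic cubic with no rational root is irreducible), g is also irreducible (irreducibility is preserved under the substitution x → x - 7). Hence m_α(x) = x^3 - 21x^2 + 147x - 621.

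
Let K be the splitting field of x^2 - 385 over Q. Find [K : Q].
[K : Q] = 2

f(x) = x^2 - 385 factors as (x - √385)(x + √385). The splitting field is K = Q(√385). Since 385 is squarefree and > 1, it is not a perfect square, so x^2 - 385 is irreducible over Q and [Q(√385) : Q] = 2. Hence [K : Q] = 2.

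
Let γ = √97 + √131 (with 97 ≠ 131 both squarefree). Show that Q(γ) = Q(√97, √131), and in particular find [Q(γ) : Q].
[Q(γ) : Q] = 4 (equivalently, Q(γ) = Q(√97, √131))

Obviously Q(γ) ⊆ Q(√97, √131), and [Q(√97, √131):Q] = 4 (since 97, 131 are distinct squarefree integers > 1 with 12707 not a perfect square). To show equality we compute the minimal polynomial of γ. From γ = √97 + √131: γ^2 = 97 + 2√(12707) + 131 = 228 + 2√(12707), so γ^2 - 228 = 2√(12707); squaring, (γ^2 - 228)^2 = 4·12707, i.e. γ^4 - 456γ^2 + 51984 - 50828 = 0, i.e. γ^4 - 456γ^2 + 1156 = 0. So γ is a root of x^4 - 456x^2 + 1156. This polynomial is irreducible over Q: it has no rational root (each ±√97 ± √131 is irrational), and any factorization into two quadratics over Q would force √(12707) ∈ Q (pairing opposite roots) or √97, √131 ∈ Q (other pairings), all impossible. Hence [Q(γ):Q] = 4 = [Q(√97, √131):Q], so Q(γ) = Q(√97, √131).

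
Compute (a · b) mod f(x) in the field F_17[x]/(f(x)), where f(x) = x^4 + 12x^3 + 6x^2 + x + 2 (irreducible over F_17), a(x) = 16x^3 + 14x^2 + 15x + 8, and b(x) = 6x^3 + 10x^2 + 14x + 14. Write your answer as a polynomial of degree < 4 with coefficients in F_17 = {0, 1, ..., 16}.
a · b ≡ 2x^2 + 1 (mod f(x))

Multiply in F_17[x]: a(x)·b(x) = (16x^3 + 14x^2 + 15x + 8)·(6x^3 + 10x^2 + 14x + 14) = 11x^6 + 6x^5 + 12x^4 + 6x^3 + 10x^2 + 16x + 10. This has degree ≥ 4, so divide by f(x) over F_17: 11x^6 + 6x^5 + 12x^4 + 6x^3 + 10x^2 + 16x + 10 = (11x^2 + 10x + 13)·(x^4 + 12x^3 + 6x^2 + x + 2) + (2x^2 + 1). Hence a·b ≡ 2x^2 + 1 (mod f). (F_17[x]/(f) is a field with 17^4 = 83521 elements since f is irreducible of degree 4.)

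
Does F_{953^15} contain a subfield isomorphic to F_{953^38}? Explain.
No: F_{953^38} is not a subfield of F_{953^15}

F_{p^m} embeds in F_{p^n} iff m | n. Here 38 ∤ 15 (since 15 = 0·38 + 15 with remainder 15 ≠ 0), so F_{953^38} is not a subfield of F_{953^15}. Equivalently: if it were, the tower law would give 38 = [F_{953^38}:F_953] dividing [F_{953^15}:F_953] = 15, contradiction.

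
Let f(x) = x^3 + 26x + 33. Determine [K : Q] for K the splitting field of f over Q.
[K : Q] = 6

By the rational root test, any rational root of the monic integer polynomial f(x) = x^3 + 26x + 33 must be an integer dividing the constant term 33, i.e. one of ±{1, 3, 11, 33}. Evaluating: f(1) = 60, f(-1) = 6, f(3) = 138, f(-3) = -72, f(11) = 1650, f(-11) = -1584, f(33) = 36828, f(-33) = -36762; none is 0, so f has no rational root and is therefore irreducible over Q (a cubic with no linear factor over a field is irreducible). For an irreducible cubic, the Galois group is A_3 or S_3 according as the discriminant disc(f) = -4a^3 - 27b^2 = -4·(26)^3 - 27·(33)^2 = -99707 is or is not a square in Q. Here disc(f) = -99707 is not a perfect square in Q, so the Galois group of f over Q is not contained in A_3 and must be all of S_3. The splitting field has degree |S_3| = 6 over Q, so [K : Q] = 6.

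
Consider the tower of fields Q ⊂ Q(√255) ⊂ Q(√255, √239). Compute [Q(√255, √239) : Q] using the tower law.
[Q(√255, √239) : Q] = 4

[Q(√255):Q] = 2 (min poly x^2 - 255, irreducible since 255 is squarefree > 1). For the top step, suppose √239 ∈ Q(√255), say √239 = c + d√255 with c, d ∈ Q. Squaring: 239 = c^2 + 255d^2 + 2cd√255. Since √255 ∉ Q this forces 2cd = 0. If d = 0 then √239 = c ∈ Q, contradicting 239 squarefree > 1. If c = 0 then 239 = 255d^2, so 255·239 = (255d)^2 is a perfect square in Q — but 255·239 = 60945 is not a perfect square (since 255 and 239 are distinct squarefree integers). Contradiction. Hence √239 ∉ Q(√255), so x^2 - 239 stays irreducible over Q(√255) and [Q(√255, √239) : Q(√255)] = 2. By the tower law, [Q(√255, √239) : Q] = 2 · 2 = 4.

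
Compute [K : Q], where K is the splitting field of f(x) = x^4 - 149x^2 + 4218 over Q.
[K : Q] = 4

Solving the quadratic in x^2: x^2 = (149 ± √(149^2 - 4·4218))/2 = (149 ± √5329)/2 = (149 ± 73)/2, giving x^2 = 111 or x^2 = 38. So f(x) = (x^2 - 111)(x^2 - 38) and the roots of f are ±√111, ±√38. Hence the splitting field is K = Q(√111, √38). Since 111 and 38 are distinct squarefree integers > 1, their product 4218 is not a perfect square, so √38 ∉ Q(√111). By the tower law [K:Q] = [Q(√111,√38):Q(√111)] · [Q(√111):Q] = 2 · 2 = 4.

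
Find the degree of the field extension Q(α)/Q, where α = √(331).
[Q(α):Q] = 2

[Q(α):Q] equals the degree of the minimal polynomial of α. Here α^2 = 331 and x^2 - 331 is irreducible (d = 331 is squarefree, ≠ 1, hence not a square), so deg(m_α) = 2. Thus [Q(α):Q] = 2.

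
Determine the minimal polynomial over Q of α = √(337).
m_α(x) = x^2 - 337

α satisfies α^2 - 337 = 0, so x^2 - 337 annihilates α. Since d = 337 is squarefree and ≠ 1, it is not a perfect square in Q, so x^2 - 337 has no rational root and is therefore irreducible over Q (a degree-2 polynomial over a field is irreducible iff it has no root). Hence m_α(x) = x^2 - 337.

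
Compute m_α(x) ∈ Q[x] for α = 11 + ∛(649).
m_α(x) = x^3 - 33x^2 + 363x - 1980

Set β = α - 11 = ∛(649), so β^3 = 649. Then (α - 11)^3 - 649 = 0, i.e. α is a root of g(x) = (x - 11)^3 - 649 = x^3 - 33x^2 + 363x - 1980. Since g(x) = h(x - 11) where h(x) = x^3 - 649, and h is irreducible over Q (because 649 is not a perfect cube, so h has no rational root, and a monic cubic with no rational root is irreducible), g is also irreducible (irreducibility is preserved under the substitution x → x - 11). Hence m_α(x) = x^3 - 33x^2 + 363x - 1980.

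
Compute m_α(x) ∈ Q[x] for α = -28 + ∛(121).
m_α(x) = x^3 + 84x^2 + 2352x + 21831

Set β = α + 28 = ∛(121), so β^3 = 121. Then (α + 28)^3 - 121 = 0, i.e. α is a root of g(x) = (x + 28)^3 - 121 = x^3 + 84x^2 + 2352x + 21831. Since g(x) = h(x + 28) where h(x) = x^3 - 121, and h is irreducible over Q (because 121 is not a perfect cube, so h has no rational root, and a monic cubic with no rational root is irreducible), g is also irreducible (irreducibility is preserved under the substitution x → x + 28). Hence m_α(x) = x^3 + 84x^2 + 2352x + 21831.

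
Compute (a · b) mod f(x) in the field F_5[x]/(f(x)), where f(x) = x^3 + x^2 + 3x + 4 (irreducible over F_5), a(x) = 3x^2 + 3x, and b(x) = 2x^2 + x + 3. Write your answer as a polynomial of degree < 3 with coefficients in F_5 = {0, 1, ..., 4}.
a · b ≡ x^2 + x + 3 (mod f(x))

Multiply in F_5[x]: a(x)·b(x) = (3x^2 + 3x)·(2x^2 + x + 3) = x^4 + 4x^3 + 2x^2 + 4x. This has degree ≥ 3, so divide by f(x) over F_5: x^4 + 4x^3 + 2x^2 + 4x = (x + 3)·(x^3 + x^2 + 3x + 4) + (x^2 + x + 3). Hence a·b ≡ x^2 + x + 3 (mod f). (F_5[x]/(f) is a field with 5^3 = 125 elements since f is irreducible of degree 3.)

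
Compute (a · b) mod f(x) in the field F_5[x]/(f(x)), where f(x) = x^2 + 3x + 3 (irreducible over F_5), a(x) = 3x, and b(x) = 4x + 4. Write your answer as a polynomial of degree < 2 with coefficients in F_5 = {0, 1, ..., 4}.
a · b ≡ x + 4 (mod f(x))

Multiply in F_5[x]: a(x)·b(x) = (3x)·(4x + 4) = 2x^2 + 2x. This has degree ≥ 2, so divide by f(x) over F_5: 2x^2 + 2x = (2)·(x^2 + 3x + 3) + (x + 4). Hence a·b ≡ x + 4 (mod f). (F_5[x]/(f) is a field with 5^2 = 25 elements since f is irreducible of degree 2.)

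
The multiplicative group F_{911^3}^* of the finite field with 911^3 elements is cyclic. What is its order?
|F_{911^3}^*| = 756058030

F_{911^3} has 911^3 = 756058031 elements; its multiplicative group consists of all nonzero elements, so |F_{911^3}^*| = 756058031 - 1 = 756058030. (It is cyclic since any finite subgroup of the multiplicative group of a field is cyclic.)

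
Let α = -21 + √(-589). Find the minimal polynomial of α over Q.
m_α(x) = x^2 + 42x + 1030

From α + 21 = √(-589), squaring gives (α + 21)^2 = -589, i.e. α^2 + 42α + 441 = -589, so α^2 + 42α + 1030 = 0. The discriminant of x^2 + 42x + 1030 is (42)^2 - 4·(1030) = 1764 - 4120 = -2356, and 4·(-589) is not a perfect square in Q since -589 is squarefree and ≠ 1. Hence x^2 + 42x + 1030 is irreducible over Q and is the minimal polynomial of α.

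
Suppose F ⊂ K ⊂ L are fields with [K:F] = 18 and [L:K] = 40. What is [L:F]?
[L:F] = 720

The tower law says that for any tower of field extensions F ⊂ K ⊂ L with finite degrees, [L:F] = [L:K] · [K:F]. Here this gives [L:F] = 40 · 18 = 720.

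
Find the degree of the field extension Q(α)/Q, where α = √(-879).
[Q(α):Q] = 2

[Q(α):Q] equals the degree of the minimal polynomial of α. Here α^2 = -879 and x^2 + 879 is irreducible (d = -879 is squarefree, ≠ 1, hence not a square), so deg(m_α) = 2. Thus [Q(α):Q] = 2.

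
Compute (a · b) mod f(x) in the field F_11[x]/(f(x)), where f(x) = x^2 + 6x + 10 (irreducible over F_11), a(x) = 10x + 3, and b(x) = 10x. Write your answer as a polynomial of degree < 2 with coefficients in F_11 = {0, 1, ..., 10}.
a · b ≡ 2x + 1 (mod f(x))

Multiply in F_11[x]: a(x)·b(x) = (10x + 3)·(10x) = x^2 + 8x. This has degree ≥ 2, so divide by f(x) over F_11: x^2 + 8x = (1)·(x^2 + 6x + 10) + (2x + 1). Hence a·b ≡ 2x + 1 (mod f). (F_11[x]/(f) is a field with 11^2 = 121 elements since f is irreducible of degree 2.)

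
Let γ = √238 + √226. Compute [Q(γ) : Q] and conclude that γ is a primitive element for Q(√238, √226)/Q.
[Q(γ) : Q] = 4 (equivalently, Q(γ) = Q(√238, √226))

Obviously Q(γ) ⊆ Q(√238, √226), and [Q(√238, √226):Q] = 4 (since 238, 226 are distinct squarefree integers > 1 with 53788 not a perfect square). To show equality we compute the minimal polynomial of γ. From γ = √238 + √226: γ^2 = 238 + 2√(53788) + 226 = 464 + 2√(53788), so γ^2 - 464 = 2√(53788); squaring, (γ^2 - 464)^2 = 4·53788, i.e. γ^4 - 928γ^2 + 215296 - 215152 = 0, i.e. γ^4 - 928γ^2 + 144 = 0. So γ is a root of x^4 - 928x^2 + 144. This polynomial is irreducible over Q: it has no rational root (each ±√238 ± √226 is irrational), and any factorization into two quadratics over Q would force √(53788) ∈ Q (pairing opposite roots) or √238, √226 ∈ Q (other pairings), all impossible. Hence [Q(γ):Q] = 4 = [Q(√238, √226):Q], so Q(γ) = Q(√238, √226).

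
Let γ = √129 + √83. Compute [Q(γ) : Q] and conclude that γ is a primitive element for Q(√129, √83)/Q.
[Q(γ) : Q] = 4 (equivalently, Q(γ) = Q(√129, √83))

Obviously Q(γ) ⊆ Q(√129, √83), and [Q(√129, √83):Q] = 4 (since 129, 83 are distinct squarefree integers > 1 with 10707 not a perfect square). To show equality we compute the minimal polynomial of γ. From γ = √129 + √83: γ^2 = 129 + 2√(10707) + 83 = 212 + 2√(10707), so γ^2 - 212 = 2√(10707); squaring, (γ^2 - 212)^2 = 4·10707, i.e. γ^4 - 424γ^2 + 44944 - 42828 = 0, i.e. γ^4 - 424γ^2 + 2116 = 0. So γ is a root of x^4 - 424x^2 + 2116. This polynomial is irreducible over Q: it has no rational root (each ±√129 ± √83 is irrational), and any factorization into two quadratics over Q would force √(10707) ∈ Q (pairing opposite roots) or √129, √83 ∈ Q (other pairings), all impossible. Hence [Q(γ):Q] = 4 = [Q(√129, √83):Q], so Q(γ) = Q(√129, √83).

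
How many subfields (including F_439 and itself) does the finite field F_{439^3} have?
F_{439^3} has 2 subfields

The subfields of F_{p^n} are exactly the fields F_{p^d} for d | n (each is the fixed field of the unique index-d subgroup of Gal(F_{p^n}/F_p) ≅ Z/nZ). The divisors of n = 3 are {1, 3}, giving 2 subfields: F_{439^1}, F_{439^3}.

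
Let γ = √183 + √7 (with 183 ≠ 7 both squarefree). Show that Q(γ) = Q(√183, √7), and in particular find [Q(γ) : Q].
[Q(γ) : Q] = 4 (equivalently, Q(γ) = Q(√183, √7))

Obviously Q(γ) ⊆ Q(√183, √7), and [Q(√183, √7):Q] = 4 (since 183, 7 are distinct squarefree integers > 1 with 1281 not a perfect square). To show equality we compute the minimal polynomial of γ. From γ = √183 + √7: γ^2 = 183 + 2√(1281) + 7 = 190 + 2√(1281), so γ^2 - 190 = 2√(1281); squaring, (γ^2 - 190)^2 = 4·1281, i.e. γ^4 - 380γ^2 + 36100 - 5124 = 0, i.e. γ^4 - 380γ^2 + 30976 = 0. So γ is a root of x^4 - 380x^2 + 30976. This polynomial is irreducible over Q: it has no rational root (each ±√183 ± √7 is irrational), and any factorization into two quadratics over Q would force √(1281) ∈ Q (pairing opposite roots) or √183, √7 ∈ Q (other pairings), all impossible. Hence [Q(γ):Q] = 4 = [Q(√183, √7):Q], so Q(γ) = Q(√183, √7).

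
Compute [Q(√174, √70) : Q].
[Q(√174, √70) : Q] = 4

[Q(√174):Q] = 2 (min poly x^2 - 174, irreducible since 174 is squarefree > 1). For the top step, suppose √70 ∈ Q(√174), say √70 = c + d√174 with c, d ∈ Q. Squaring: 70 = c^2 + 174d^2 + 2cd√174. Since √174 ∉ Q this forces 2cd = 0. If d = 0 then √70 = c ∈ Q, contradicting 70 squarefree > 1. If c = 0 then 70 = 174d^2, so 174·70 = (174d)^2 is a perfect square in Q — but 174·70 = 12180 is not a perfect square (since 174 and 70 are distinct squarefree integers). Contradiction. Hence √70 ∉ Q(√174), so x^2 - 70 stays irreducible over Q(√174) and [Q(√174, √70) : Q(√174)] = 2. By the tower law, [Q(√174, √70) : Q] = 2 · 2 = 4.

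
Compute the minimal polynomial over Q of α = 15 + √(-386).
m_α(x) = x^2 - 30x + 611

From α - 15 = √(-386), squaring gives (α - 15)^2 = -386, i.e. α^2 - 30α + 225 = -386, so α^2 - 30α + 611 = 0. The discriminant of x^2 - 30x + 611 is (-30)^2 - 4·(611) = 900 - 2444 = -1544, and 4·(-386) is not a perfect square in Q since -386 is squarefree and ≠ 1. Hence x^2 - 30x + 611 is irreducible over Q and is the minimal polynomial of α.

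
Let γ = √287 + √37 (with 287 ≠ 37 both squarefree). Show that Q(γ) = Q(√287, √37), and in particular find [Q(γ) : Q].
[Q(γ) : Q] = 4 (equivalently, Q(γ) = Q(√287, √37))

Obviously Q(γ) ⊆ Q(√287, √37), and [Q(√287, √37):Q] = 4 (since 287, 37 are distinct squarefree integers > 1 with 10619 not a perfect square). To show equality we compute the minimal polynomial of γ. From γ = √287 + √37: γ^2 = 287 + 2√(10619) + 37 = 324 + 2√(10619), so γ^2 - 324 = 2√(10619); squaring, (γ^2 - 324)^2 = 4·10619, i.e. γ^4 - 648γ^2 + 104976 - 42476 = 0, i.e. γ^4 - 648γ^2 + 62500 = 0. So γ is a root of x^4 - 648x^2 + 62500. This polynomial is irreducible over Q: it has no rational root (each ±√287 ± √37 is irrational), and any factorization into two quadratics over Q would force √(10619) ∈ Q (pairing opposite roots) or √287, √37 ∈ Q (other pairings), all impossible. Hence [Q(γ):Q] = 4 = [Q(√287, √37):Q], so Q(γ) = Q(√287, √37).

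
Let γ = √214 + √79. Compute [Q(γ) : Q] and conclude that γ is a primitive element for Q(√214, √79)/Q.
[Q(γ) : Q] = 4 (equivalently, Q(γ) = Q(√214, √79))

Obviously Q(γ) ⊆ Q(√214, √79), and [Q(√214, √79):Q] = 4 (since 214, 79 are distinct squarefree integers > 1 with 16906 not a perfect square). To show equality we compute the minimal polynomial of γ. From γ = √214 + √79: γ^2 = 214 + 2√(16906) + 79 = 293 + 2√(16906), so γ^2 - 293 = 2√(16906); squaring, (γ^2 - 293)^2 = 4·16906, i.e. γ^4 - 586γ^2 + 85849 - 67624 = 0, i.e. γ^4 - 586γ^2 + 18225 = 0. So γ is a root of x^4 - 586x^2 + 18225. This polynomial is irreducible over Q: it has no rational root (each ±√214 ± √79 is irrational), and any factorization into two quadratics over Q would force √(16906) ∈ Q (pairing opposite roots) or √214, √79 ∈ Q (other pairings), all impossible. Hence [Q(γ):Q] = 4 = [Q(√214, √79):Q], so Q(γ) = Q(√214, √79).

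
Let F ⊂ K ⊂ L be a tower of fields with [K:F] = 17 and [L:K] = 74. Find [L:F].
[L:F] = 1258

The tower law says that for any tower of field extensions F ⊂ K ⊂ L with finite degrees, [L:F] = [L:K] · [K:F]. Here this gives [L:F] = 74 · 17 = 1258.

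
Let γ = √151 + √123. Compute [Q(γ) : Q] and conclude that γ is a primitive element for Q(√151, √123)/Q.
[Q(γ) : Q] = 4 (equivalently, Q(γ) = Q(√151, √123))

Obviously Q(γ) ⊆ Q(√151, √123), and [Q(√151, √123):Q] = 4 (since 151, 123 are distinct squarefree integers > 1 with 18573 not a perfect square). To show equality we compute the minimal polynomial of γ. From γ = √151 + √123: γ^2 = 151 + 2√(18573) + 123 = 274 + 2√(18573), so γ^2 - 274 = 2√(18573); squaring, (γ^2 - 274)^2 = 4·18573, i.e. γ^4 - 548γ^2 + 75076 - 74292 = 0, i.e. γ^4 - 548γ^2 + 784 = 0. So γ is a root of x^4 - 548x^2 + 784. This polynomial is irreducible over Q: it has no rational root (each ±√151 ± √123 is irrational), and any factorization into two quadratics over Q would force √(18573) ∈ Q (pairing opposite roots) or √151, √123 ∈ Q (other pairings), all impossible. Hence [Q(γ):Q] = 4 = [Q(√151, √123):Q], so Q(γ) = Q(√151, √123).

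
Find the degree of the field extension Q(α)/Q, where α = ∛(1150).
[Q(α):Q] = 3

The minimal polynomial of α is x^3 - 1150, irreducible over Q since 1150 is not a perfect cube (so x^3 - 1150 has no rational root). Hence [Q(α):Q] = deg(m_α) = 3.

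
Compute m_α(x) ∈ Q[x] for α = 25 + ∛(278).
m_α(x) = x^3 - 75x^2 + 1875x - 15903

Set β = α - 25 = ∛(278), so β^3 = 278. Then (α - 25)^3 - 278 = 0, i.e. α is a root of g(x) = (x - 25)^3 - 278 = x^3 - 75x^2 + 1875x - 15903. Since g(x) = h(x - 25) where h(x) = x^3 - 278, and h is irreducible over Q (because 278 is not a perfect cube, so h has no rational root, and a monic cubic with no rational root is irreducible), g is also irreducible (irreducibility is preserved under the substitution x → x - 25). Hence m_α(x) = x^3 - 75x^2 + 1875x - 15903.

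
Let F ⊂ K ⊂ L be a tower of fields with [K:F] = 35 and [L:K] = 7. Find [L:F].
[L:F] = 245

The tower law says that for any tower of field extensions F ⊂ K ⊂ L with finite degrees, [L:F] = [L:K] · [K:F]. Here this gives [L:F] = 7 · 35 = 245.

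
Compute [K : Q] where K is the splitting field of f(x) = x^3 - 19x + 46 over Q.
[K : Q] = 6

By the rational root test, any rational root of the monic integer polynomial f(x) = x^3 - 19x + 46 must be an integer dividing the constant term 46, i.e. one of ±{1, 2, 23, 46}. Evaluating: f(1) = 28, f(-1) = 64, f(2) = 16, f(-2) = 76, f(23) = 11776, f(-23) = -11684, f(46) = 96508, f(-46) = -96416; none is 0, so f has no rational root and is therefore irreducible over Q (a cubic with no linear factor over a field is irreducible). For an irreducible cubic, the Galois group is A_3 or S_3 according as the discriminant disc(f) = -4a^3 - 27b^2 = -4·(-19)^3 - 27·(46)^2 = -29696 is or is not a square in Q. Here disc(f) = -29696 is not a perfect square in Q, so the Galois group of f over Q is not contained in A_3 and must be all of S_3. The splitting field has degree |S_3| = 6 over Q, so [K : Q] = 6.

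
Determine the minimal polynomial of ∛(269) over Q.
m_α(x) = x^3 - 269

α satisfies α^3 = 269, so x^3 - 269 annihilates α. By the rational root test, a rational root p/q (in lowest terms) of x^3 - 269 would satisfy p^3 = 269 q^3, forcing q = 1 and p^3 = 269; but 269 is not a perfect cube, contradiction. A monic cubic over Q with no rational root is irreducible (any nontrivial factorization would include a linear factor). Hence x^3 - 269 is the minimal polynomial of α, and in particular [Q(α):Q] = 3.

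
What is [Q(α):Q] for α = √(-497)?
[Q(α):Q] = 2

[Q(α):Q] equals the degree of the minimal polynomial of α. Here α^2 = -497 and x^2 + 497 is irreducible (d = -497 is squarefree, ≠ 1, hence not a square), so deg(m_α) = 2. Thus [Q(α):Q] = 2.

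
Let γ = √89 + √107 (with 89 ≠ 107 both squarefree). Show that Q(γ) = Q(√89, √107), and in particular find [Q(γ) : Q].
[Q(γ) : Q] = 4 (equivalently, Q(γ) = Q(√89, √107))

Obviously Q(γ) ⊆ Q(√89, √107), and [Q(√89, √107):Q] = 4 (since 89, 107 are distinct squarefree integers > 1 with 9523 not a perfect square). To show equality we compute the minimal polynomial of γ. From γ = √89 + √107: γ^2 = 89 + 2√(9523) + 107 = 196 + 2√(9523), so γ^2 - 196 = 2√(9523); squaring, (γ^2 - 196)^2 = 4·9523, i.e. γ^4 - 392γ^2 + 38416 - 38092 = 0, i.e. γ^4 - 392γ^2 + 324 = 0. So γ is a root of x^4 - 392x^2 + 324. This polynomial is irreducible over Q: it has no rational root (each ±√89 ± √107 is irrational), and any factorization into two quadratics over Q would force √(9523) ∈ Q (pairing opposite roots) or √89, √107 ∈ Q (other pairings), all impossible. Hence [Q(γ):Q] = 4 = [Q(√89, √107):Q], so Q(γ) = Q(√89, √107).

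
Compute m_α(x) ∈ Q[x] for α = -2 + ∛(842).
m_α(x) = x^3 + 6x^2 + 12x - 834

Set β = α + 2 = ∛(842), so β^3 = 842. Then (α + 2)^3 - 842 = 0, i.e. α is a root of g(x) = (x + 2)^3 - 842 = x^3 + 6x^2 + 12x - 834. Since g(x) = h(x + 2) where h(x) = x^3 - 842, and h is irreducible over Q (because 842 is not a perfect cube, so h has no rational root, and a monic cubic with no rational root is irreducible), g is also irreducible (irreducibility is preserved under the substitution x → x + 2). Hence m_α(x) = x^3 + 6x^2 + 12x - 834.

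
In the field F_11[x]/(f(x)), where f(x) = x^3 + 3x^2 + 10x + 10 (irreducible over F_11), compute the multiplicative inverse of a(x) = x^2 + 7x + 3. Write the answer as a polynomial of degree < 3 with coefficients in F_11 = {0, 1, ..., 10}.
a(x)^(-1) ≡ 2x^2 + 6x + 3 (mod f(x))

Since f is irreducible over F_11, F_11[x]/(f) is a field and a(x) ≠ 0 has an inverse. Apply the extended Euclidean algorithm to f(x) and a(x) in F_11[x]: f(x) = (x + 7)·a(x) + (2x);  a(x) = (6x + 9)·(2x) + (3). The last nonzero remainder is the constant 3 = gcd(f, a) in F_11. Back-substituting through the division chain expresses 3 = s(x)·a(x) + t(x)·f(x) with s(x) ≡ 6x^2 + 7x + 9 (mod f), so (6x^2 + 7x + 9)·a(x) ≡ 3 (mod f). Multiplying by 3^(-1) ≡ 4 in F_11 gives a(x)^(-1) ≡ 4·(6x^2 + 7x + 9) ≡ 2x^2 + 6x + 3 (mod f). Check: (x^2 + 7x + 3)·(2x^2 + 6x + 3) = 2x^4 + 9x^3 + 7x^2 + 6x + 9 ≡ 1 (mod x^3 + 3x^2 + 10x + 10).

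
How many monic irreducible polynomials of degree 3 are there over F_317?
There are 10618232 monic irreducible polynomials of degree 3 over F_317

Each element of F_{317^3} that lies in no proper subfield is a root of exactly one monic irreducible of degree 3 over F_317, and each such polynomial has 3 distinct roots in F_{317^3}. By Möbius inversion the count is N_317(3) = (1/3) Σ_{d|3} μ(3/d) · 317^d = (1/3)(μ(3)·317^1 + μ(1)·317^3) = 31854696/3 = 10618232.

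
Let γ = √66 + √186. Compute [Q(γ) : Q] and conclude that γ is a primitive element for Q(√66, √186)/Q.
[Q(γ) : Q] = 4 (equivalently, Q(γ) = Q(√66, √186))

Obviously Q(γ) ⊆ Q(√66, √186), and [Q(√66, √186):Q] = 4 (since 66, 186 are distinct squarefree integers > 1 with 12276 not a perfect square). To show equality we compute the minimal polynomial of γ. From γ = √66 + √186: γ^2 = 66 + 2√(12276) + 186 = 252 + 2√(12276), so γ^2 - 252 = 2√(12276); squaring, (γ^2 - 252)^2 = 4·12276, i.e. γ^4 - 504γ^2 + 63504 - 49104 = 0, i.e. γ^4 - 504γ^2 + 14400 = 0. So γ is a root of x^4 - 504x^2 + 14400. This polynomial is irreducible over Q: it has no rational root (each ±√66 ± √186 is irrational), and any factorization into two quadratics over Q would force √(12276) ∈ Q (pairing opposite roots) or √66, √186 ∈ Q (other pairings), all impossible. Hence [Q(γ):Q] = 4 = [Q(√66, √186):Q], so Q(γ) = Q(√66, √186).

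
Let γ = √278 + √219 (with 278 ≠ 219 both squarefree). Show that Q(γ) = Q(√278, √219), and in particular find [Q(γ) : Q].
[Q(γ) : Q] = 4 (equivalently, Q(γ) = Q(√278, √219))

Obviously Q(γ) ⊆ Q(√278, √219), and [Q(√278, √219):Q] = 4 (since 278, 219 are distinct squarefree integers > 1 with 60882 not a perfect square). To show equality we compute the minimal polynomial of γ. From γ = √278 + √219: γ^2 = 278 + 2√(60882) + 219 = 497 + 2√(60882), so γ^2 - 497 = 2√(60882); squaring, (γ^2 - 497)^2 = 4·60882, i.e. γ^4 - 994γ^2 + 247009 - 243528 = 0, i.e. γ^4 - 994γ^2 + 3481 = 0. So γ is a root of x^4 - 994x^2 + 3481. This polynomial is irreducible over Q: it has no rational root (each ±√278 ± √219 is irrational), and any factorization into two quadratics over Q would force √(60882) ∈ Q (pairing opposite roots) or √278, √219 ∈ Q (other pairings), all impossible. Hence [Q(γ):Q] = 4 = [Q(√278, √219):Q], so Q(γ) = Q(√278, √219).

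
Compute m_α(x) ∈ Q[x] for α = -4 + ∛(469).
m_α(x) = x^3 + 12x^2 + 48x - 405

Set β = α + 4 = ∛(469), so β^3 = 469. Then (α + 4)^3 - 469 = 0, i.e. α is a root of g(x) = (x + 4)^3 - 469 = x^3 + 12x^2 + 48x - 405. Since g(x) = h(x + 4) where h(x) = x^3 - 469, and h is irreducible over Q (because 469 is not a perfect cube, so h has no rational root, and a monic cubic with no rational root is irreducible), g is also irreducible (irreducibility is preserved under the substitution x → x + 4). Hence m_α(x) = x^3 + 12x^2 + 48x - 405.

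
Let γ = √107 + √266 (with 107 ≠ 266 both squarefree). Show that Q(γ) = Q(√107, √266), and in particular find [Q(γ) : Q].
[Q(γ) : Q] = 4 (equivalently, Q(γ) = Q(√107, √266))

Obviously Q(γ) ⊆ Q(√107, √266), and [Q(√107, √266):Q] = 4 (since 107, 266 are distinct squarefree integers > 1 with 28462 not a perfect square). To show equality we compute the minimal polynomial of γ. From γ = √107 + √266: γ^2 = 107 + 2√(28462) + 266 = 373 + 2√(28462), so γ^2 - 373 = 2√(28462); squaring, (γ^2 - 373)^2 = 4·28462, i.e. γ^4 - 746γ^2 + 139129 - 113848 = 0, i.e. γ^4 - 746γ^2 + 25281 = 0. So γ is a root of x^4 - 746x^2 + 25281. This polynomial is irreducible over Q: it has no rational root (each ±√107 ± √266 is irrational), and any factorization into two quadratics over Q would force √(28462) ∈ Q (pairing opposite roots) or √107, √266 ∈ Q (other pairings), all impossible. Hence [Q(γ):Q] = 4 = [Q(√107, √266):Q], so Q(γ) = Q(√107, √266).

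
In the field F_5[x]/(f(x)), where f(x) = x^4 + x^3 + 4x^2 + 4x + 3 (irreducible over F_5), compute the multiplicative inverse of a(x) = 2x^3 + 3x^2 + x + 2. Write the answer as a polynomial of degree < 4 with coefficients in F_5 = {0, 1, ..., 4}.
a(x)^(-1) ≡ x^3 + 1 (mod f(x))

Since f is irreducible over F_5, F_5[x]/(f) is a field and a(x) ≠ 0 has an inverse. Apply the extended Euclidean algorithm to f(x) and a(x) in F_5[x]: f(x) = (3x + 1)·a(x) + (3x^2 + 2x + 1);  a(x) = (4x)·(3x^2 + 2x + 1) + (2x + 2);  (3x^2 + 2x + 1) = (4x + 2)·(2x + 2) + (2). The last nonzero remainder is the constant 2 = gcd(f, a) in F_5. Back-substituting through the division chain expresses 2 = s(x)·a(x) + t(x)·f(x) with s(x) ≡ 2x^3 + 2 (mod f), so (2x^3 + 2)·a(x) ≡ 2 (mod f). Multiplying by 2^(-1) ≡ 3 in F_5 gives a(x)^(-1) ≡ 3·(2x^3 + 2) ≡ x^3 + 1 (mod f). Check: (2x^3 + 3x^2 + x + 2)·(x^3 + 1) = 2x^6 + 3x^5 + x^4 + 4x^3 + 3x^2 + x + 2 ≡ 1 (mod x^4 + x^3 + 4x^2 + 4x + 3).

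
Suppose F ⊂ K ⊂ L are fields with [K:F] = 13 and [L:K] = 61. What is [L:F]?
[L:F] = 793

The tower law says that for any tower of field extensions F ⊂ K ⊂ L with finite degrees, [L:F] = [L:K] · [K:F]. Here this gives [L:F] = 61 · 13 = 793.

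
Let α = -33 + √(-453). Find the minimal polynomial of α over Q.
m_α(x) = x^2 + 66x + 1542

From α + 33 = √(-453), squaring gives (α + 33)^2 = -453, i.e. α^2 + 66α + 1089 = -453, so α^2 + 66α + 1542 = 0. The discriminant of x^2 + 66x + 1542 is (66)^2 - 4·(1542) = 4356 - 6168 = -1812, and 4·(-453) is not a perfect square in Q since -453 is squarefree and ≠ 1. Hence x^2 + 66x + 1542 is irreducible over Q and is the minimal polynomial of α.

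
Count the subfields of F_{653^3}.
F_{653^3} has 2 subfields

The subfields of F_{p^n} are exactly the fields F_{p^d} for d | n (each is the fixed field of the unique index-d subgroup of Gal(F_{p^n}/F_p) ≅ Z/nZ). The divisors of n = 3 are {1, 3}, giving 2 subfields: F_{653^1}, F_{653^3}.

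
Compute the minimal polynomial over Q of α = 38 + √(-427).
m_α(x) = x^2 - 76x + 1871

From α - 38 = √(-427), squaring gives (α - 38)^2 = -427, i.e. α^2 - 76α + 1444 = -427, so α^2 - 76α + 1871 = 0. The discriminant of x^2 - 76x + 1871 is (-76)^2 - 4·(1871) = 5776 - 7484 = -1708, and 4·(-427) is not a perfect square in Q since -427 is squarefree and ≠ 1. Hence x^2 - 76x + 1871 is irreducible over Q and is the minimal polynomial of α.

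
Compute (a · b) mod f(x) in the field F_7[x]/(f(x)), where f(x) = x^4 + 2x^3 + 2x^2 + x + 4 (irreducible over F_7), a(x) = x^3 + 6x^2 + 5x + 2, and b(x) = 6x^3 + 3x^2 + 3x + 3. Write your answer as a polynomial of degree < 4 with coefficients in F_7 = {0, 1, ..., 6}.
a · b ≡ 4x^3 + 4x^2 + 5x + 3 (mod f(x))

Multiply in F_7[x]: a(x)·b(x) = (x^3 + 6x^2 + 5x + 2)·(6x^3 + 3x^2 + 3x + 3) = 6x^6 + 4x^5 + 2x^4 + 6x^3 + 4x^2 + 6. This has degree ≥ 4, so divide by f(x) over F_7: 6x^6 + 4x^5 + 2x^4 + 6x^3 + 4x^2 + 6 = (6x^2 + 6x + 6)·(x^4 + 2x^3 + 2x^2 + x + 4) + (4x^3 + 4x^2 + 5x + 3). Hence a·b ≡ 4x^3 + 4x^2 + 5x + 3 (mod f). (F_7[x]/(f) is a field with 7^4 = 2401 elements since f is irreducible of degree 4.)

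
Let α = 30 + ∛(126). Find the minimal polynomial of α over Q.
m_α(x) = x^3 - 90x^2 + 2700x - 27126

Set β = α - 30 = ∛(126), so β^3 = 126. Then (α - 30)^3 - 126 = 0, i.e. α is a root of g(x) = (x - 30)^3 - 126 = x^3 - 90x^2 + 2700x - 27126. Since g(x) = h(x - 30) where h(x) = x^3 - 126, and h is irreducible over Q (because 126 is not a perfect cube, so h has no rational root, and a monic cubic with no rational root is irreducible), g is also irreducible (irreducibility is preserved under the substitution x → x - 30). Hence m_α(x) = x^3 - 90x^2 + 2700x - 27126.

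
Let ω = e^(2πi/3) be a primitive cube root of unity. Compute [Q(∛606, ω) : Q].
[Q(∛606, ω) : Q] = 6

[Q(∛606):Q] = 3 (min poly x^3 - 606, irreducible since 606 is not a perfect cube). [Q(ω):Q] = 2 (min poly x^2 + x + 1). Since Q(∛606) ⊂ R and ω ∉ R, we have ω ∉ Q(∛606), so x^2 + x + 1 remains irreducible over Q(∛606) and [Q(∛606, ω) : Q(∛606)] = 2. By the tower law, [Q(∛606, ω) : Q] = 3 · 2 = 6. (In fact Q(∛606, ω) is the splitting field of x^3 - 606 over Q.)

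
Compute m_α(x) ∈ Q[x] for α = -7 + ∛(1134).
m_α(x) = x^3 + 21x^2 + 147x - 791

Set β = α + 7 = ∛(1134), so β^3 = 1134. Then (α + 7)^3 - 1134 = 0, i.e. α is a root of g(x) = (x + 7)^3 - 1134 = x^3 + 21x^2 + 147x - 791. Since g(x) = h(x + 7) where h(x) = x^3 - 1134, and h is irreducible over Q (because 1134 is not a perfect cube, so h has no rational root, and a monic cubic with no rational root is irreducible), g is also irreducible (irreducibility is preserved under the substitution x → x + 7). Hence m_α(x) = x^3 + 21x^2 + 147x - 791.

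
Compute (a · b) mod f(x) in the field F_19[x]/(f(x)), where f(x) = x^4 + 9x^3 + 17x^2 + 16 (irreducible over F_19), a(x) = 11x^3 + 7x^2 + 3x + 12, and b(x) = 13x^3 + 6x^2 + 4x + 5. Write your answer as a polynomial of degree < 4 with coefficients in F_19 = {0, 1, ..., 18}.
a · b ≡ 10x^3 + 12x^2 + 17x + 16 (mod f(x))

Multiply in F_19[x]: a(x)·b(x) = (11x^3 + 7x^2 + 3x + 12)·(13x^3 + 6x^2 + 4x + 5) = 10x^6 + 5x^5 + 11x^4 + 10x^3 + 5x^2 + 6x + 3. This has degree ≥ 4, so divide by f(x) over F_19: 10x^6 + 5x^5 + 11x^4 + 10x^3 + 5x^2 + 6x + 3 = (10x^2 + 10x + 17)·(x^4 + 9x^3 + 17x^2 + 16) + (10x^3 + 12x^2 + 17x + 16). Hence a·b ≡ 10x^3 + 12x^2 + 17x + 16 (mod f). (F_19[x]/(f) is a field with 19^4 = 130321 elements since f is irreducible of degree 4.)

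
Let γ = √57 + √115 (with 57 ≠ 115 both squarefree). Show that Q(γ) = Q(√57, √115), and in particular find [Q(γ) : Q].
[Q(γ) : Q] = 4 (equivalently, Q(γ) = Q(√57, √115))

Obviously Q(γ) ⊆ Q(√57, √115), and [Q(√57, √115):Q] = 4 (since 57, 115 are distinct squarefree integers > 1 with 6555 not a perfect square). To show equality we compute the minimal polynomial of γ. From γ = √57 + √115: γ^2 = 57 + 2√(6555) + 115 = 172 + 2√(6555), so γ^2 - 172 = 2√(6555); squaring, (γ^2 - 172)^2 = 4·6555, i.e. γ^4 - 344γ^2 + 29584 - 26220 = 0, i.e. γ^4 - 344γ^2 + 3364 = 0. So γ is a root of x^4 - 344x^2 + 3364. This polynomial is irreducible over Q: it has no rational root (each ±√57 ± √115 is irrational), and any factorization into two quadratics over Q would force √(6555) ∈ Q (pairing opposite roots) or √57, √115 ∈ Q (other pairings), all impossible. Hence [Q(γ):Q] = 4 = [Q(√57, √115):Q], so Q(γ) = Q(√57, √115).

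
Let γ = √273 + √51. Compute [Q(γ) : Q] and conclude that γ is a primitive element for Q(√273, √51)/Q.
[Q(γ) : Q] = 4 (equivalently, Q(γ) = Q(√273, √51))

Obviously Q(γ) ⊆ Q(√273, √51), and [Q(√273, √51):Q] = 4 (since 273, 51 are distinct squarefree integers > 1 with 13923 not a perfect square). To show equality we compute the minimal polynomial of γ. From γ = √273 + √51: γ^2 = 273 + 2√(13923) + 51 = 324 + 2√(13923), so γ^2 - 324 = 2√(13923); squaring, (γ^2 - 324)^2 = 4·13923, i.e. γ^4 - 648γ^2 + 104976 - 55692 = 0, i.e. γ^4 - 648γ^2 + 49284 = 0. So γ is a root of x^4 - 648x^2 + 49284. This polynomial is irreducible over Q: it has no rational root (each ±√273 ± √51 is irrational), and any factorization into two quadratics over Q would force √(13923) ∈ Q (pairing opposite roots) or √273, √51 ∈ Q (other pairings), all impossible. Hence [Q(γ):Q] = 4 = [Q(√273, √51):Q], so Q(γ) = Q(√273, √51).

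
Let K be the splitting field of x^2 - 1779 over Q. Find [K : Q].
[K : Q] = 2

f(x) = x^2 - 1779 factors as (x - √1779)(x + √1779). The splitting field is K = Q(√1779). Since 1779 is squarefree and > 1, it is not a perfect square, so x^2 - 1779 is irreducible over Q and [Q(√1779) : Q] = 2. Hence [K : Q] = 2.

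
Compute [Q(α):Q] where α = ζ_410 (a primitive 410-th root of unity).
[Q(α):Q] = 160

The minimal polynomial of ζ_410 over Q is the 410-th cyclotomic polynomial Φ_410(x), which is irreducible over Q and has degree φ(410) = 160. Hence [Q(α):Q] = φ(410) = 160.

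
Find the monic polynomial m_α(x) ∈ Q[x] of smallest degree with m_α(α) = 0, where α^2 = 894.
m_α(x) = x^2 - 894

α satisfies α^2 - 894 = 0, so x^2 - 894 annihilates α. Since d = 894 is squarefree and ≠ 1, it is not a perfect square in Q, so x^2 - 894 has no rational root and is therefore irreducible over Q (a degree-2 polynomial over a field is irreducible iff it has no root). Hence m_α(x) = x^2 - 894.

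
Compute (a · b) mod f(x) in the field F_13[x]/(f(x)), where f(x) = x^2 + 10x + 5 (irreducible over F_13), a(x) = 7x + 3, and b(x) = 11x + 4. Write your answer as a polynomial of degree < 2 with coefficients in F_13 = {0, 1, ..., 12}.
a · b ≡ 6x + 4 (mod f(x))

Multiply in F_13[x]: a(x)·b(x) = (7x + 3)·(11x + 4) = 12x^2 + 9x + 12. This has degree ≥ 2, so divide by f(x) over F_13: 12x^2 + 9x + 12 = (12)·(x^2 + 10x + 5) + (6x + 4). Hence a·b ≡ 6x + 4 (mod f). (F_13[x]/(f) is a field with 13^2 = 169 elements since f is irreducible of degree 2.)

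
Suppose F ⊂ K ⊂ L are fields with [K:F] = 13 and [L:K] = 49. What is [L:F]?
[L:F] = 637

The tower law says that for any tower of field extensions F ⊂ K ⊂ L with finite degrees, [L:F] = [L:K] · [K:F]. Here this gives [L:F] = 49 · 13 = 637.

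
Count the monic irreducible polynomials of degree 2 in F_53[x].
There are 1378 monic irreducible polynomials of degree 2 over F_53

Each element of F_{53^2} that lies in no proper subfield is a root of exactly one monic irreducible of degree 2 over F_53, and each such polynomial has 2 distinct roots in F_{53^2}. By Möbius inversion the count is N_53(2) = (1/2) Σ_{d|2} μ(2/d) · 53^d = (1/2)(μ(2)·53^1 + μ(1)·53^2) = 2756/2 = 1378.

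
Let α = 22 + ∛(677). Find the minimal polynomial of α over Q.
m_α(x) = x^3 - 66x^2 + 1452x - 11325

Set β = α - 22 = ∛(677), so β^3 = 677. Then (α - 22)^3 - 677 = 0, i.e. α is a root of g(x) = (x - 22)^3 - 677 = x^3 - 66x^2 + 1452x - 11325. Since g(x) = h(x - 22) where h(x) = x^3 - 677, and h is irreducible over Q (because 677 is not a perfect cube, so h has no rational root, and a monic cubic with no rational root is irreducible), g is also irreducible (irreducibility is preserved under the substitution x → x - 22). Hence m_α(x) = x^3 - 66x^2 + 1452x - 11325.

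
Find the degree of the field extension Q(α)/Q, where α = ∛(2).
[Q(α):Q] = 3

The minimal polynomial of α is x^3 - 2, irreducible over Q since 2 is not a perfect cube (so x^3 - 2 has no rational root). Hence [Q(α):Q] = deg(m_α) = 3.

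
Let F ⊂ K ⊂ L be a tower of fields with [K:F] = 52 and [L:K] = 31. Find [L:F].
[L:F] = 1612

The tower law says that for any tower of field extensions F ⊂ K ⊂ L with finite degrees, [L:F] = [L:K] · [K:F]. Here this gives [L:F] = 31 · 52 = 1612.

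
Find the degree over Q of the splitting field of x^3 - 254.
[K : Q] = 6

The roots of x^3 - 254 are ∛254, ω∛254, ω^2∛254 where ω = e^(2πi/3) is a primitive cube root of unity, so K = Q(∛254, ω). Now [Q(∛254):Q] = 3 (since 254 is not a perfect cube, x^3 - 254 is irreducible) and [Q(ω):Q] = 2. Both 2 and 3 divide [K:Q], and [K:Q] ≤ 3·2 = 6, so [K:Q] = 6. (Equivalently: Q(∛254) ⊂ R but ω ∉ R, so [K : Q(∛254)] = 2.)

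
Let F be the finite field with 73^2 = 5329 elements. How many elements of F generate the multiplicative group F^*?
There are φ(5328) = 1728 primitive elements

F_q^* is cyclic of order q - 1 = 5328. A cyclic group of order m has exactly φ(m) generators. Here m = 5328 = 2^4 · 3^2 · 37, so the number of primitive elements is φ(5328) = 1728.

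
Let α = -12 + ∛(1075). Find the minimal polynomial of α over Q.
m_α(x) = x^3 + 36x^2 + 432x + 653

Set β = α + 12 = ∛(1075), so β^3 = 1075. Then (α + 12)^3 - 1075 = 0, i.e. α is a root of g(x) = (x + 12)^3 - 1075 = x^3 + 36x^2 + 432x + 653. Since g(x) = h(x + 12) where h(x) = x^3 - 1075, and h is irreducible over Q (because 1075 is not a perfect cube, so h has no rational root, and a monic cubic with no rational root is irreducible), g is also irreducible (irreducibility is preserved under the substitution x → x + 12). Hence m_α(x) = x^3 + 36x^2 + 432x + 653.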